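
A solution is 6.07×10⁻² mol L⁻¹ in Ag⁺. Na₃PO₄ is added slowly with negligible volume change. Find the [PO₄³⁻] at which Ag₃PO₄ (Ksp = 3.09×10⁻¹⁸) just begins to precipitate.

1.38×10⁻¹⁴ M

A salt starts to precipitate once the ion product Q reaches its Ksp.
Ag₃PO₄(s) ⇌ 3 Ag⁺(aq) + PO₄³⁻(aq)
Ksp = [Ag⁺]^3[PO₄³⁻] = [PO₄³⁻](6.07×10⁻²)^3
[PO₄³⁻] = 3.09×10⁻¹⁸ / (6.07×10⁻²)^3 = 1.38×10⁻¹⁴
[PO₄³⁻] = 1.38×10⁻¹⁴ mol L⁻¹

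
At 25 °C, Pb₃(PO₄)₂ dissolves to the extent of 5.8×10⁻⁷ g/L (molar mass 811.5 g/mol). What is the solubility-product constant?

Ksp = 2.0×10⁻⁴⁴

s = (5.8×10⁻⁷ g L⁻¹)/(811.5 g mol⁻¹) = 7.147×10⁻¹⁰ M
Pb₃(PO₄)₂(s) ⇌ 3 Pb²⁺(aq) + 2 PO₄³⁻(aq)
If s mol/L of Pb₃(PO₄)₂ dissolves, [Pb²⁺] = 3s and [PO₄³⁻] = 2s.
Ksp = [Pb²⁺]^3[PO₄³⁻]^2 = (3s)^3 · (2s)^2 = 108s^5
Ksp = 108 × (7.147×10⁻¹⁰)^5 = 2.0×10⁻⁴⁴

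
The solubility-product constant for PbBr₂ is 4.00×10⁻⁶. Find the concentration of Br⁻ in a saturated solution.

PbBr₂(s) ⇌ Pb²⁺(aq) + 2 Br⁻(aq)
Call the molar solubility s, so that [Pb²⁺] = s and [Br⁻] = 2s.
Ksp = [Pb²⁺][Br⁻]^2 = s · (2s)^2 = 4s^3 = 4.00×10⁻⁶
s = 1.00×10⁻² mol L⁻¹
[Br⁻] = 2s = 2.00×10⁻² mol L⁻¹

2.00×10⁻² M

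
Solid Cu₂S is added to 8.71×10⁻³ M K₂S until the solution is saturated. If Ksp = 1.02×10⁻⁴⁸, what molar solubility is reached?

Cu₂S(s) ⇌ 2 Cu⁺(aq) + S²⁻(aq)
Let s be the solubility of Cu₂S here. The common ion gives [S²⁻] ≈ 8.71×10⁻³ M, and [Cu⁺] = 2s.
Ksp = [Cu⁺]^2[S²⁻] = (2s)^2(8.71×10⁻³)
(2s)^2 = 1.02×10⁻⁴⁸ / (8.71×10⁻³) = 1.17×10⁻⁴⁶
s = 5.41×10⁻²⁴ M

5.41×10⁻²⁴ M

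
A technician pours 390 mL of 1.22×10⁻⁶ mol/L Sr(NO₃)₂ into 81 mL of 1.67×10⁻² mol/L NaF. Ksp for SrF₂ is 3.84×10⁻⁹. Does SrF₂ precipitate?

No

The combined volume is 471 mL.
[Sr²⁺] = (1.22×10⁻⁶)(390)/471 = 1.01×10⁻⁶ mol/L
[F⁻] = (1.67×10⁻²)(81)/471 = 2.87×10⁻³ mol/L
Q = [Sr²⁺][F⁻]^2 = 8.33×10⁻¹²
Q < Ksp (8.33×10⁻¹² vs 3.84×10⁻⁹); the solution remains unsaturated and no precipitate forms.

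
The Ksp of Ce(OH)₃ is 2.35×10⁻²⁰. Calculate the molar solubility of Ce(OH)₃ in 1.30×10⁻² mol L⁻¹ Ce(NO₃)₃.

Ce(OH)₃(s) ⇌ Ce³⁺(aq) + 3 OH⁻(aq)
Let s be the solubility of Ce(OH)₃ here. The common ion gives [Ce³⁺] ≈ 1.30×10⁻² mol L⁻¹, and [OH⁻] = 3s.
Ksp = [Ce³⁺][OH⁻]^3 = (1.30×10⁻²)(3s)^3
(3s)^3 = 2.35×10⁻²⁰ / (1.30×10⁻²) = 1.81×10⁻¹⁸
s = 4.06×10⁻⁷ mol L⁻¹

4.06×10⁻⁷ M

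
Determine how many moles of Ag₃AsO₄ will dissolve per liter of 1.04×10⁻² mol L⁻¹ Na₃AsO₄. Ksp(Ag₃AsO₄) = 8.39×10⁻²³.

Ag₃AsO₄(s) ⇌ 3 Ag⁺(aq) + AsO₄³⁻(aq)
Let s be the solubility of Ag₃AsO₄ here. The common ion gives [AsO₄³⁻] ≈ 1.04×10⁻² mol L⁻¹, and [Ag⁺] = 3s.
Ksp = [Ag⁺]^3[AsO₄³⁻] = (3s)^3(1.04×10⁻²)
(3s)^3 = 8.39×10⁻²³ / (1.04×10⁻²) = 8.07×10⁻²¹
s = 6.69×10⁻⁸ mol L⁻¹

6.69×10⁻⁸ M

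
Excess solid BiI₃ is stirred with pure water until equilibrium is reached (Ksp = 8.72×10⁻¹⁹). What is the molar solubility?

BiI₃(s) ⇌ Bi³⁺(aq) + 3 I⁻(aq)
For each mole of BiI₃ that dissolves per liter, [Bi³⁺] = s and [I⁻] = 3s; let s denote this solubility.
Ksp = [Bi³⁺][I⁻]^3 = s · (3s)^3 = 27s^4
27s^4 = 8.72×10⁻¹⁹  ⇒  s^4 = 3.23×10⁻²⁰
Taking the 4th root, s = 1.34×10⁻⁵ mol/L.

1.34×10⁻⁵ M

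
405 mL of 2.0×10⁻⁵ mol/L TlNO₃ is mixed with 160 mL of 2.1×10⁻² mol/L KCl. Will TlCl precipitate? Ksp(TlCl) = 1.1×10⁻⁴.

No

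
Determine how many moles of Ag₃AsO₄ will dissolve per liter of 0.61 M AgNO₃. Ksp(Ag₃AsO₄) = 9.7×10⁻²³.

4.3×10⁻²² M

Ag₃AsO₄(s) ⇌ 3 Ag⁺(aq) + AsO₄³⁻(aq)
The solution already contains Ag⁺ at 0.61 M. Let s be the molar solubility of Ag₃AsO₄.
[Ag⁺] ≈ 0.61 M (common ion dominates); [AsO₄³⁻] = s.
Ksp = [Ag⁺]^3[AsO₄³⁻] = (0.61)^3s
s = 9.7×10⁻²³ / (0.61)^3 = 4.3×10⁻²²
s = 4.3×10⁻²² M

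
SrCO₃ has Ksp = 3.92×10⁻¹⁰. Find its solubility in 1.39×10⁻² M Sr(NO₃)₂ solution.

SrCO₃(s) ⇌ Sr²⁺(aq) + CO₃²⁻(aq)
Sr²⁺ is already present at 1.39×10⁻² M. If s mol/L of SrCO₃ dissolves, [CO₃²⁻] = s while [Sr²⁺] ≈ 1.39×10⁻² M.
Ksp = [Sr²⁺][CO₃²⁻] = (1.39×10⁻²)s
s = 3.92×10⁻¹⁰ / (1.39×10⁻²) = 2.82×10⁻⁸
s = 2.82×10⁻⁸ M

2.82×10⁻⁸ M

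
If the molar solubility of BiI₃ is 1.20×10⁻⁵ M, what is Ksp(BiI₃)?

Ksp = 5.60×10⁻¹⁹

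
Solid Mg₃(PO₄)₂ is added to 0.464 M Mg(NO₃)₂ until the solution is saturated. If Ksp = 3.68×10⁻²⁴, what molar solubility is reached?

3.03×10⁻¹² M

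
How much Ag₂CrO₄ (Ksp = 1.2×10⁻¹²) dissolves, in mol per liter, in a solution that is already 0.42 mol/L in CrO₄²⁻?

Ag₂CrO₄(s) ⇌ 2 Ag⁺(aq) + CrO₄²⁻(aq)
Let s be the solubility of Ag₂CrO₄ here. The common ion gives [CrO₄²⁻] ≈ 0.42 mol/L, and [Ag⁺] = 2s.
Ksp = [Ag⁺]^2[CrO₄²⁻] = (2s)^2(0.42)
(2s)^2 = 1.2×10⁻¹² / (0.42) = 2.9×10⁻¹²
s = 8.5×10⁻⁷ mol/L

8.5×10⁻⁷ M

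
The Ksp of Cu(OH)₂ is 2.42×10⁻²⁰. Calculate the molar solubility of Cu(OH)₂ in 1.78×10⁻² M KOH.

7.64×10⁻¹⁷ M

Cu(OH)₂(s) ⇌ Cu²⁺(aq) + 2 OH⁻(aq)
With OH⁻ already at 1.78×10⁻² M and s small, take [OH⁻] ≈ 1.78×10⁻² M and [Cu²⁺] = s.
Ksp = [Cu²⁺][OH⁻]^2 = s(1.78×10⁻²)^2
s = 2.42×10⁻²⁰ / (1.78×10⁻²)^2 = 7.64×10⁻¹⁷
s = 7.64×10⁻¹⁷ M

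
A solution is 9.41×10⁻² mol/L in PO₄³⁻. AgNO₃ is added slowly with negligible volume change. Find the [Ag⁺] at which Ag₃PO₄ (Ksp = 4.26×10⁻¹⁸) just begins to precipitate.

Precipitation begins when Q = Ksp.
Ag₃PO₄(s) ⇌ 3 Ag⁺(aq) + PO₄³⁻(aq)
Ksp = [Ag⁺]^3[PO₄³⁻] = [Ag⁺]^3(9.41×10⁻²)
[Ag⁺]^3 = 4.26×10⁻¹⁸ / (9.41×10⁻²) = 4.53×10⁻¹⁷
[Ag⁺] = 3.56×10⁻⁶ mol/L

3.56×10⁻⁶ M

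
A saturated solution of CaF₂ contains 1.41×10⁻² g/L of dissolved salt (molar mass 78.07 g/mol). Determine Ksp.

s = (1.41×10⁻² g L⁻¹)/(78.07 g mol⁻¹) = 1.8061×10⁻⁴ M
CaF₂(s) ⇌ Ca²⁺(aq) + 2 F⁻(aq)
If s mol/L of CaF₂ dissolves, [Ca²⁺] = s and [F⁻] = 2s.
Ksp = [Ca²⁺][F⁻]^2 = s · (2s)^2 = 4s^3
Ksp = 4 × (1.8061×10⁻⁴)^3 = 2.36×10⁻¹¹

Ksp = 2.36×10⁻¹¹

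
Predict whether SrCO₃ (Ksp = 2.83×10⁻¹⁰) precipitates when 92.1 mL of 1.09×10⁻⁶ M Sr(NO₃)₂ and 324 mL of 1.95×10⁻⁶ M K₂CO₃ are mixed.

No

After mixing, V = 92.1 mL + 324 mL = 416.1 mL.
[Sr²⁺] = (1.09×10⁻⁶)(92.1)/416.1 = 2.41×10⁻⁷ M
[CO₃²⁻] = (1.95×10⁻⁶)(324)/416.1 = 1.52×10⁻⁶ M
Q = [Sr²⁺][CO₃²⁻] = 3.66×10⁻¹³
Since Q (3.66×10⁻¹³) is less than Ksp (2.83×10⁻¹⁰), no SrCO₃ precipitates.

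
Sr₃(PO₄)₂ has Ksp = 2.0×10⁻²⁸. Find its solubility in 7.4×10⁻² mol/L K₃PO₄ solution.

Sr₃(PO₄)₂(s) ⇌ 3 Sr²⁺(aq) + 2 PO₄³⁻(aq)
The solution already contains PO₄³⁻ at 7.4×10⁻² mol/L. Let s be the molar solubility of Sr₃(PO₄)₂.
[PO₄³⁻] ≈ 7.4×10⁻² mol/L (common ion dominates); [Sr²⁺] = 3s.
Ksp = [Sr²⁺]^3[PO₄³⁻]^2 = (3s)^3(7.4×10⁻²)^2
(3s)^3 = 2.0×10⁻²⁸ / (7.4×10⁻²)^2 = 3.7×10⁻²⁶
s = 1.1×10⁻⁹ mol/L

1.1×10⁻⁹ M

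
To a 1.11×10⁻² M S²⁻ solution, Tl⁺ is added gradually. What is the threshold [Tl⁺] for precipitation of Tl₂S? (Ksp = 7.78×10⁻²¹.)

8.37×10⁻¹⁰ M

Precipitation begins when Q = Ksp.
Tl₂S(s) ⇌ 2 Tl⁺(aq) + S²⁻(aq)
Ksp = [Tl⁺]^2[S²⁻] = [Tl⁺]^2(1.11×10⁻²)
[Tl⁺]^2 = 7.78×10⁻²¹ / (1.11×10⁻²) = 7.01×10⁻¹⁹
[Tl⁺] = 8.37×10⁻¹⁰ M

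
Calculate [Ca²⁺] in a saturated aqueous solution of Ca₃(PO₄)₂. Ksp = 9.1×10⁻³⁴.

Ca₃(PO₄)₂(s) ⇌ 3 Ca²⁺(aq) + 2 PO₄³⁻(aq)
With molar solubility s: [Ca²⁺] = 3s, [PO₄³⁻] = 2s.
Ksp = [Ca²⁺]^3[PO₄³⁻]^2 = (3s)^3 · (2s)^2 = 108s^5 = 9.1×10⁻³⁴
s = 9.7×10⁻⁸ M
[Ca²⁺] = 3s = 2.9×10⁻⁷ M

2.9×10⁻⁷ M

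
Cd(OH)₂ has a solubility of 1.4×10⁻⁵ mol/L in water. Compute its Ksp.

Ksp = 1.1×10⁻¹⁴

Cd(OH)₂(s) ⇌ Cd²⁺(aq) + 2 OH⁻(aq)
For each mole of Cd(OH)₂ that dissolves per liter, [Cd²⁺] = s and [OH⁻] = 2s; let s denote this solubility.
Ksp = [Cd²⁺][OH⁻]^2 = s · (2s)^2 = 4s^3
Ksp = 4 × (1.4×10⁻⁵)^3 = 1.1×10⁻¹⁴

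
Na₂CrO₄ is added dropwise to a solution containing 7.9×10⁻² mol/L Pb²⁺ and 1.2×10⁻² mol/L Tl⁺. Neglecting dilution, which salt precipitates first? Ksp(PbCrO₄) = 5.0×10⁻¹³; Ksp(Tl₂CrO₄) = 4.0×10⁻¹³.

PbCrO₄

Each salt precipitates once Q = Ksp for that salt.
For PbCrO₄: [CrO₄²⁻] = (Ksp/[Pb²⁺]) = 6.3×10⁻¹² mol/L
For Tl₂CrO₄: [CrO₄²⁻] = (Ksp/[Tl⁺]^2) = 2.8×10⁻⁹ mol/L
The smaller threshold [CrO₄²⁻] is reached first, so PbCrO₄ precipitates first.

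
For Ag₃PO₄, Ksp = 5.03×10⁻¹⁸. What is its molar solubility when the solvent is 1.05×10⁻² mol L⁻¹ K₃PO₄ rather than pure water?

Ag₃PO₄(s) ⇌ 3 Ag⁺(aq) + PO₄³⁻(aq)
With PO₄³⁻ already at 1.05×10⁻² mol L⁻¹ and s small, take [PO₄³⁻] ≈ 1.05×10⁻² mol L⁻¹ and [Ag⁺] = 3s.
Ksp = [Ag⁺]^3[PO₄³⁻] = (3s)^3(1.05×10⁻²)
(3s)^3 = 5.03×10⁻¹⁸ / (1.05×10⁻²) = 4.79×10⁻¹⁶
s = 2.61×10⁻⁶ mol L⁻¹

2.61×10⁻⁶ M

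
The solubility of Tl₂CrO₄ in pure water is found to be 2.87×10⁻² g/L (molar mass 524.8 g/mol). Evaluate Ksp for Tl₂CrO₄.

Ksp = 6.54×10⁻¹³

Molar solubility s = (2.87×10⁻² g/L) / (524.8 g/mol) = 5.4688×10⁻⁵ mol/L
Tl₂CrO₄(s) ⇌ 2 Tl⁺(aq) + CrO₄²⁻(aq)
With molar solubility s: [Tl⁺] = 2s, [CrO₄²⁻] = s.
Ksp = [Tl⁺]^2[CrO₄²⁻] = (2s)^2 · s = 4s^3
Ksp = 4 × (5.4688×10⁻⁵)^3 = 6.54×10⁻¹³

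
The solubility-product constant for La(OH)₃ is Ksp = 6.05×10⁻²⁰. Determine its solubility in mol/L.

La(OH)₃(s) ⇌ La³⁺(aq) + 3 OH⁻(aq)
Call the molar solubility s, so that [La³⁺] = s and [OH⁻] = 3s.
Ksp = [La³⁺][OH⁻]^3 = s · (3s)^3 = 27s^4
27s^4 = 6.05×10⁻²⁰  ⇒  s^4 = 2.24×10⁻²¹
s = (2.24×10⁻²¹)^(1/4) = 6.88×10⁻⁶ M

6.88×10⁻⁶ M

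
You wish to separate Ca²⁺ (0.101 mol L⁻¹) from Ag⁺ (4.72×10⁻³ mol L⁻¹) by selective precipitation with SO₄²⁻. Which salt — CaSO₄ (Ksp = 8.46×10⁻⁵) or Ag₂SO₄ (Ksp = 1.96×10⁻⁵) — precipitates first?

A salt starts to precipitate once the ion product Q reaches its Ksp.
For CaSO₄: [SO₄²⁻] = (Ksp/[Ca²⁺]) = 8.38×10⁻⁴ mol L⁻¹
For Ag₂SO₄: [SO₄²⁻] = (Ksp/[Ag⁺]^2) = 0.880 mol L⁻¹
CaSO₄ requires the lower [SO₄²⁻], so it precipitates first.

CaSO₄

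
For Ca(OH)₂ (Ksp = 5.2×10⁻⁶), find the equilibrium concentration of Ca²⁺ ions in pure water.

Ca(OH)₂(s) ⇌ Ca²⁺(aq) + 2 OH⁻(aq)
Call the molar solubility s, so that [Ca²⁺] = s and [OH⁻] = 2s.
Ksp = [Ca²⁺][OH⁻]^2 = s · (2s)^2 = 4s^3 = 5.2×10⁻⁶
s = 1.1×10⁻² M
[Ca²⁺] = s = 1.1×10⁻² M

1.1×10⁻² M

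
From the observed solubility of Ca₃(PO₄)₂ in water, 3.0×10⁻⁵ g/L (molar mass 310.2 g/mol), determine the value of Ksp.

Ksp = 9.1×10⁻³⁴

Molar solubility s = (3.0×10⁻⁵ g/L) / (310.2 g/mol) = 9.671×10⁻⁸ mol/L
Ca₃(PO₄)₂(s) ⇌ 3 Ca²⁺(aq) + 2 PO₄³⁻(aq)
Let s be the molar solubility. Then [Ca²⁺] = 3s and [PO₄³⁻] = 2s.
Ksp = [Ca²⁺]^3[PO₄³⁻]^2 = (3s)^3 · (2s)^2 = 108s^5
Ksp = 108 × (9.671×10⁻⁸)^5 = 9.1×10⁻³⁴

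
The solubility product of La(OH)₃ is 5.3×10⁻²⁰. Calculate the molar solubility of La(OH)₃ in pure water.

6.7×10⁻⁶ M

La(OH)₃(s) ⇌ La³⁺(aq) + 3 OH⁻(aq)
Let s be the molar solubility. Then [La³⁺] = s and [OH⁻] = 3s.
Ksp = [La³⁺][OH⁻]^3 = s · (3s)^3 = 27s^4
27s^4 = 5.3×10⁻²⁰  ⇒  s^4 = 2.0×10⁻²¹
s = (2.0×10⁻²¹)^(1/4) = 6.7×10⁻⁶ M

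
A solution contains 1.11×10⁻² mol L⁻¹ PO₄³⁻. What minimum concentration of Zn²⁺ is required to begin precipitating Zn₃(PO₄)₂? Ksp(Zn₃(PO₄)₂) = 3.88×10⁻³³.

3.16×10⁻¹⁰ M

The threshold for precipitation is Q = Ksp.
Zn₃(PO₄)₂(s) ⇌ 3 Zn²⁺(aq) + 2 PO₄³⁻(aq)
Ksp = [Zn²⁺]^3[PO₄³⁻]^2 = [Zn²⁺]^3(1.11×10⁻²)^2
[Zn²⁺]^3 = 3.88×10⁻³³ / (1.11×10⁻²)^2 = 3.15×10⁻²⁹
[Zn²⁺] = 3.16×10⁻¹⁰ mol L⁻¹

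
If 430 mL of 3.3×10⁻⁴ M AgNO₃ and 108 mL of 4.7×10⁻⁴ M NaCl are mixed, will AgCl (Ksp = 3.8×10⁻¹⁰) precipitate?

Yes

The combined volume is 538 mL.
[Ag⁺] = (3.3×10⁻⁴)(430)/538 = 2.6×10⁻⁴ M
[Cl⁻] = (4.7×10⁻⁴)(108)/538 = 9.4×10⁻⁵ M
Q = [Ag⁺][Cl⁻] = 2.5×10⁻⁸
Since Q (2.5×10⁻⁸) exceeds Ksp (3.8×10⁻¹⁰), AgCl will precipitate.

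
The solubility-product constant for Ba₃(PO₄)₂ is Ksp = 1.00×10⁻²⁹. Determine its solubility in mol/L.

6.21×10⁻⁷ M

Ba₃(PO₄)₂(s) ⇌ 3 Ba²⁺(aq) + 2 PO₄³⁻(aq)
If s mol/L of Ba₃(PO₄)₂ dissolves, [Ba²⁺] = 3s and [PO₄³⁻] = 2s.
Ksp = [Ba²⁺]^3[PO₄³⁻]^2 = (3s)^3 · (2s)^2 = 108s^5
108s^5 = 1.00×10⁻²⁹  ⇒  s^5 = 9.26×10⁻³²
Taking the 5th root, s = 6.21×10⁻⁷ M.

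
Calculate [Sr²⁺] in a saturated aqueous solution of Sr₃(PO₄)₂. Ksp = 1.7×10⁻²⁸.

3.3×10⁻⁶ M

Sr₃(PO₄)₂(s) ⇌ 3 Sr²⁺(aq) + 2 PO₄³⁻(aq)
Let s be the molar solubility. Then [Sr²⁺] = 3s and [PO₄³⁻] = 2s.
Ksp = [Sr²⁺]^3[PO₄³⁻]^2 = (3s)^3 · (2s)^2 = 108s^5 = 1.7×10⁻²⁸
s = 1.1×10⁻⁶ mol/L
[Sr²⁺] = 3s = 3.3×10⁻⁶ mol/L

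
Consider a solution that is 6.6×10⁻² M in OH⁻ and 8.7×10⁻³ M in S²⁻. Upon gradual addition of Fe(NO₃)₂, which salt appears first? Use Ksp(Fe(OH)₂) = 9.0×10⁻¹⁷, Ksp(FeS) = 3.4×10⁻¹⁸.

FeS

Precipitation of each salt begins when its ion product equals Ksp.
For Fe(OH)₂: [Fe²⁺] = (Ksp/[OH⁻]^2) = 2.1×10⁻¹⁴ M
For FeS: [Fe²⁺] = (Ksp/[S²⁻]) = 3.9×10⁻¹⁶ M
Since FeS needs less Fe²⁺ to reach saturation, it precipitates first.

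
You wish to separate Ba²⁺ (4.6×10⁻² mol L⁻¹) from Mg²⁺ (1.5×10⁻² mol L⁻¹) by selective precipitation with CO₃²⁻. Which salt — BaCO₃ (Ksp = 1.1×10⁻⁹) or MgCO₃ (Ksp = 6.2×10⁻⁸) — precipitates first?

Precipitation of each salt begins when its ion product equals Ksp.
For BaCO₃: [CO₃²⁻] = (Ksp/[Ba²⁺]) = 2.4×10⁻⁸ mol L⁻¹
For MgCO₃: [CO₃²⁻] = (Ksp/[Mg²⁺]) = 4.1×10⁻⁶ mol L⁻¹
The smaller threshold [CO₃²⁻] is reached first, so BaCO₃ precipitates first.

BaCO₃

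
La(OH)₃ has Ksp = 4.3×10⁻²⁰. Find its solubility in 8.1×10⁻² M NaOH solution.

La(OH)₃(s) ⇌ La³⁺(aq) + 3 OH⁻(aq)
The solution already contains OH⁻ at 8.1×10⁻² M. Let s be the molar solubility of La(OH)₃.
[OH⁻] ≈ 8.1×10⁻² M (common ion dominates); [La³⁺] = s.
Ksp = [La³⁺][OH⁻]^3 = s(8.1×10⁻²)^3
s = 4.3×10⁻²⁰ / (8.1×10⁻²)^3 = 8.1×10⁻¹⁷
s = 8.1×10⁻¹⁷ M

8.1×10⁻¹⁷ M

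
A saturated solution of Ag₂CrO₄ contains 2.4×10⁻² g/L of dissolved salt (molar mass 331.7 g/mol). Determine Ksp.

Ksp = 1.5×10⁻¹²

Molar solubility s = (2.4×10⁻² g/L) / (331.7 g/mol) = 7.235×10⁻⁵ mol/L
Ag₂CrO₄(s) ⇌ 2 Ag⁺(aq) + CrO₄²⁻(aq)
Let s be the molar solubility. Then [Ag⁺] = 2s and [CrO₄²⁻] = s.
Ksp = [Ag⁺]^2[CrO₄²⁻] = (2s)^2 · s = 4s^3
Ksp = 4 × (7.235×10⁻⁵)^3 = 1.5×10⁻¹²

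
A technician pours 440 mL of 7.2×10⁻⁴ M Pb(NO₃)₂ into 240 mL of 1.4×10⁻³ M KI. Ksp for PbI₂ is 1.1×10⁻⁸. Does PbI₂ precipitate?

No

The combined volume is 680 mL.
[Pb²⁺] = (7.2×10⁻⁴)(440)/680 = 4.7×10⁻⁴ M
[I⁻] = (1.4×10⁻³)(240)/680 = 4.9×10⁻⁴ M
Q = [Pb²⁺][I⁻]^2 = 1.1×10⁻¹⁰
Q = 1.1×10⁻¹⁰ < Ksp = 1.1×10⁻⁸, so the solution is unsaturated and no precipitate forms.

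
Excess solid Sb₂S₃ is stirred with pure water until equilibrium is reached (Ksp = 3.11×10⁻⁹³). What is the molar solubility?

1.24×10⁻¹⁹ M

Sb₂S₃(s) ⇌ 2 Sb³⁺(aq) + 3 S²⁻(aq)
Let s be the molar solubility. Then [Sb³⁺] = 2s and [S²⁻] = 3s.
Ksp = [Sb³⁺]^2[S²⁻]^3 = (2s)^2 · (3s)^3 = 108s^5
108s^5 = 3.11×10⁻⁹³  ⇒  s^5 = 2.88×10⁻⁹⁵
s = (2.88×10⁻⁹⁵)^(1/5) = 1.24×10⁻¹⁹ mol/L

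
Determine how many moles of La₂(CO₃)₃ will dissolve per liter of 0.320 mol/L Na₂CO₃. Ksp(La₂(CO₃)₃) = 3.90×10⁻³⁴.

5.45×10⁻¹⁷ M

La₂(CO₃)₃(s) ⇌ 2 La³⁺(aq) + 3 CO₃²⁻(aq)
With CO₃²⁻ already at 0.320 mol/L and s small, take [CO₃²⁻] ≈ 0.320 mol/L and [La³⁺] = 2s.
Ksp = [La³⁺]^2[CO₃²⁻]^3 = (2s)^2(0.320)^3
(2s)^2 = 3.90×10⁻³⁴ / (0.320)^3 = 1.19×10⁻³²
s = 5.45×10⁻¹⁷ mol/L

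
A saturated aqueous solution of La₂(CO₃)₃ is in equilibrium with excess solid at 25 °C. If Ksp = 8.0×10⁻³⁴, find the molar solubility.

9.4×10⁻⁸ M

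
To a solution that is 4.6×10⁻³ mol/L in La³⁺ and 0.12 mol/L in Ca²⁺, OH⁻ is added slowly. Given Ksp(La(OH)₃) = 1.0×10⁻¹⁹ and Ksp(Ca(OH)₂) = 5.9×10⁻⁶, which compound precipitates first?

La(OH)₃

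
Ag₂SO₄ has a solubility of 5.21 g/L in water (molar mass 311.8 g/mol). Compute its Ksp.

Ksp = 1.87×10⁻⁵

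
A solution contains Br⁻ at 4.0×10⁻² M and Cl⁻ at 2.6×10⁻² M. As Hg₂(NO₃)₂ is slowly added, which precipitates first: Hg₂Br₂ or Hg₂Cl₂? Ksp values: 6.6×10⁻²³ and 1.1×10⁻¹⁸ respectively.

Hg₂Br₂

Each salt precipitates once Q = Ksp for that salt.
For Hg₂Br₂: [Hg₂²⁺] = (Ksp/[Br⁻]^2) = 4.1×10⁻²⁰ M
For Hg₂Cl₂: [Hg₂²⁺] = (Ksp/[Cl⁻]^2) = 1.6×10⁻¹⁵ M
The smaller threshold [Hg₂²⁺] is reached first, so Hg₂Br₂ precipitates first.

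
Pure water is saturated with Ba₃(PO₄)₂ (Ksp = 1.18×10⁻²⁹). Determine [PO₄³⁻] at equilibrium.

Ba₃(PO₄)₂(s) ⇌ 3 Ba²⁺(aq) + 2 PO₄³⁻(aq)
Call the molar solubility s, so that [Ba²⁺] = 3s and [PO₄³⁻] = 2s.
Ksp = [Ba²⁺]^3[PO₄³⁻]^2 = (3s)^3 · (2s)^2 = 108s^5 = 1.18×10⁻²⁹
s = 6.42×10⁻⁷ mol L⁻¹
[PO₄³⁻] = 2s = 1.28×10⁻⁶ mol L⁻¹

1.28×10⁻⁶ M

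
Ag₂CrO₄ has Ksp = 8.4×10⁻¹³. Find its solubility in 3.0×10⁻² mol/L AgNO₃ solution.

9.3×10⁻¹⁰ M

Ag₂CrO₄(s) ⇌ 2 Ag⁺(aq) + CrO₄²⁻(aq)
Let s be the solubility of Ag₂CrO₄ here. The common ion gives [Ag⁺] ≈ 3.0×10⁻² mol/L, and [CrO₄²⁻] = s.
Ksp = [Ag⁺]^2[CrO₄²⁻] = (3.0×10⁻²)^2s
s = 8.4×10⁻¹³ / (3.0×10⁻²)^2 = 9.3×10⁻¹⁰
s = 9.3×10⁻¹⁰ mol/L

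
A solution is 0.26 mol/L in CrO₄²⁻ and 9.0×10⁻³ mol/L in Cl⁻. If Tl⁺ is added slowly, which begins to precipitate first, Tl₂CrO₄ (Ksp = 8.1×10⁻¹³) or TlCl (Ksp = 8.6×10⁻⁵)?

Precipitation of each salt begins when its ion product equals Ksp.
For Tl₂CrO₄: [Tl⁺] = (Ksp/[CrO₄²⁻])^(1/2) = 1.8×10⁻⁶ mol/L
For TlCl: [Tl⁺] = (Ksp/[Cl⁻]) = 9.6×10⁻³ mol/L
Tl₂CrO₄ requires the lower [Tl⁺], so it precipitates first.

Tl₂CrO₄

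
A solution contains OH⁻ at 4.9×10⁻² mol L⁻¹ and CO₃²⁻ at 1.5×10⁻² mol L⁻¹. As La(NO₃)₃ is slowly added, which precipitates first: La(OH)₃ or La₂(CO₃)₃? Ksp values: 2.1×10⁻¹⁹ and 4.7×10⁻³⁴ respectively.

La(OH)₃

A salt starts to precipitate once the ion product Q reaches its Ksp.
For La(OH)₃: [La³⁺] = (Ksp/[OH⁻]^3) = 1.8×10⁻¹⁵ mol L⁻¹
For La₂(CO₃)₃: [La³⁺] = (Ksp/[CO₃²⁻]^3)^(1/2) = 1.2×10⁻¹⁴ mol L⁻¹
La(OH)₃ requires the lower [La³⁺], so it precipitates first.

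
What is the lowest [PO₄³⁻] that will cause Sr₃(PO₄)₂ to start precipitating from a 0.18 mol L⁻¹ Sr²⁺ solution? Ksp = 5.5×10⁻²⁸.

3.1×10⁻¹³ M

Each salt precipitates once Q = Ksp for that salt.
Sr₃(PO₄)₂(s) ⇌ 3 Sr²⁺(aq) + 2 PO₄³⁻(aq)
Ksp = [Sr²⁺]^3[PO₄³⁻]^2 = [PO₄³⁻]^2(0.18)^3
[PO₄³⁻]^2 = 5.5×10⁻²⁸ / (0.18)^3 = 9.4×10⁻²⁶
[PO₄³⁻] = 3.1×10⁻¹³ mol L⁻¹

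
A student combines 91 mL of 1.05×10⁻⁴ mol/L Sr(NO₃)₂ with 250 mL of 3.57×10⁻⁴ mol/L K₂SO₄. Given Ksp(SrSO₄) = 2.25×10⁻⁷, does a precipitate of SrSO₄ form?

Total volume after mixing = 91 + 250 = 341 mL.
[Sr²⁺] = (1.05×10⁻⁴)(91)/341 = 2.80×10⁻⁵ mol/L
[SO₄²⁻] = (3.57×10⁻⁴)(250)/341 = 2.62×10⁻⁴ mol/L
Q = [Sr²⁺][SO₄²⁻] = 7.33×10⁻⁹
Q = 7.33×10⁻⁹ < Ksp = 2.25×10⁻⁷, so the solution is unsaturated and no precipitate forms.

No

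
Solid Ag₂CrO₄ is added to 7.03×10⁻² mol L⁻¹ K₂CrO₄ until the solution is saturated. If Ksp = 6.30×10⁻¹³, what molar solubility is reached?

1.50×10⁻⁶ M

Ag₂CrO₄(s) ⇌ 2 Ag⁺(aq) + CrO₄²⁻(aq)
With CrO₄²⁻ already at 7.03×10⁻² mol L⁻¹ and s small, take [CrO₄²⁻] ≈ 7.03×10⁻² mol L⁻¹ and [Ag⁺] = 2s.
Ksp = [Ag⁺]^2[CrO₄²⁻] = (2s)^2(7.03×10⁻²)
(2s)^2 = 6.30×10⁻¹³ / (7.03×10⁻²) = 8.96×10⁻¹²
s = 1.50×10⁻⁶ mol L⁻¹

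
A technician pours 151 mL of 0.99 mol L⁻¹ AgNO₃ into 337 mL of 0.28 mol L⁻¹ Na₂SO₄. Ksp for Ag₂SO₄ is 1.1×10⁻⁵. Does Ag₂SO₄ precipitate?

Yes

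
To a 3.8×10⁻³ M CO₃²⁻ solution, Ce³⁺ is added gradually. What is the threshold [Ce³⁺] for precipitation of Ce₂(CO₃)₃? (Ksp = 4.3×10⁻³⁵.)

2.8×10⁻¹⁴ M

The threshold for precipitation is Q = Ksp.
Ce₂(CO₃)₃(s) ⇌ 2 Ce³⁺(aq) + 3 CO₃²⁻(aq)
Ksp = [Ce³⁺]^2[CO₃²⁻]^3 = [Ce³⁺]^2(3.8×10⁻³)^3
[Ce³⁺]^2 = 4.3×10⁻³⁵ / (3.8×10⁻³)^3 = 7.8×10⁻²⁸
[Ce³⁺] = 2.8×10⁻¹⁴ M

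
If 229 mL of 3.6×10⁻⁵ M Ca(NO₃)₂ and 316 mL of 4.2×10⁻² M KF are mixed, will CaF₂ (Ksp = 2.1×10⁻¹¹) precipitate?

Yes

After mixing, V = 229 mL + 316 mL = 545 mL.
[Ca²⁺] = (3.6×10⁻⁵)(229)/545 = 1.5×10⁻⁵ M
[F⁻] = (4.2×10⁻²)(316)/545 = 2.4×10⁻² M
Q = [Ca²⁺][F⁻]^2 = 9.0×10⁻⁹
Q = 9.0×10⁻⁹ > Ksp = 2.1×10⁻¹¹, so the solution is supersaturated and CaF₂ precipitates.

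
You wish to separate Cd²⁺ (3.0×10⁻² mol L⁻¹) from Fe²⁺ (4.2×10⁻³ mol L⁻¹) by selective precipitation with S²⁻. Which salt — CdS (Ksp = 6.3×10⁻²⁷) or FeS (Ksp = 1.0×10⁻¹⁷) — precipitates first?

CdS

A salt starts to precipitate once the ion product Q reaches its Ksp.
For CdS: [S²⁻] = (Ksp/[Cd²⁺]) = 2.1×10⁻²⁵ mol L⁻¹
For FeS: [S²⁻] = (Ksp/[Fe²⁺]) = 2.4×10⁻¹⁵ mol L⁻¹
Since CdS needs less S²⁻ to reach saturation, it precipitates first.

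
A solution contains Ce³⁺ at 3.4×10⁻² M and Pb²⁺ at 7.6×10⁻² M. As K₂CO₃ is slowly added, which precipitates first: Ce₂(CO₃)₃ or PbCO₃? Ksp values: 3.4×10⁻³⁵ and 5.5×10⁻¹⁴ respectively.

PbCO₃

The threshold for precipitation is Q = Ksp.
For Ce₂(CO₃)₃: [CO₃²⁻] = (Ksp/[Ce³⁺]^2)^(1/3) = 3.1×10⁻¹¹ M
For PbCO₃: [CO₃²⁻] = (Ksp/[Pb²⁺]) = 7.2×10⁻¹³ M
Since PbCO₃ needs less CO₃²⁻ to reach saturation, it precipitates first.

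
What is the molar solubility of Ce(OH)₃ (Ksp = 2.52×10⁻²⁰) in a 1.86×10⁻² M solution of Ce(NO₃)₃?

Ce(OH)₃(s) ⇌ Ce³⁺(aq) + 3 OH⁻(aq)
With Ce³⁺ already at 1.86×10⁻² M and s small, take [Ce³⁺] ≈ 1.86×10⁻² M and [OH⁻] = 3s.
Ksp = [Ce³⁺][OH⁻]^3 = (1.86×10⁻²)(3s)^3
(3s)^3 = 2.52×10⁻²⁰ / (1.86×10⁻²) = 1.35×10⁻¹⁸
s = 3.69×10⁻⁷ M

3.69×10⁻⁷ M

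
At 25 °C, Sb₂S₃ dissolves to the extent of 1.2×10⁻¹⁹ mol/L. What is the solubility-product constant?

Sb₂S₃(s) ⇌ 2 Sb³⁺(aq) + 3 S²⁻(aq)
If s mol/L of Sb₂S₃ dissolves, [Sb³⁺] = 2s and [S²⁻] = 3s.
Ksp = [Sb³⁺]^2[S²⁻]^3 = (2s)^2 · (3s)^3 = 108s^5
Ksp = 108 × (1.2×10⁻¹⁹)^5 = 2.7×10⁻⁹³

Ksp = 2.7×10⁻⁹³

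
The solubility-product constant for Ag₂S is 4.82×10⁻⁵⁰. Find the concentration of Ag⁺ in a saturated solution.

Ag₂S(s) ⇌ 2 Ag⁺(aq) + S²⁻(aq)
Call the molar solubility s, so that [Ag⁺] = 2s and [S²⁻] = s.
Ksp = [Ag⁺]^2[S²⁻] = (2s)^2 · s = 4s^3 = 4.82×10⁻⁵⁰
s = 2.29×10⁻¹⁷ M
[Ag⁺] = 2s = 4.59×10⁻¹⁷ M

4.59×10⁻¹⁷ M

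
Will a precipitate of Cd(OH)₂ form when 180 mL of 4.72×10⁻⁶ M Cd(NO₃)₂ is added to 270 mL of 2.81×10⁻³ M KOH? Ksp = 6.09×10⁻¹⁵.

After mixing, V = 180 mL + 270 mL = 450 mL.
[Cd²⁺] = (4.72×10⁻⁶)(180)/450 = 1.89×10⁻⁶ M
[OH⁻] = (2.81×10⁻³)(270)/450 = 1.69×10⁻³ M
Q = [Cd²⁺][OH⁻]^2 = 5.37×10⁻¹²
Because Q > Ksp (5.37×10⁻¹² vs 6.09×10⁻¹⁵), a precipitate of Cd(OH)₂ forms.

Yes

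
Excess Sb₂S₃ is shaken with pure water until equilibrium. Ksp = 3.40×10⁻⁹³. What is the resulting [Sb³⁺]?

2.52×10⁻¹⁹ M

Sb₂S₃(s) ⇌ 2 Sb³⁺(aq) + 3 S²⁻(aq)
If s mol/L of Sb₂S₃ dissolves, [Sb³⁺] = 2s and [S²⁻] = 3s.
Ksp = [Sb³⁺]^2[S²⁻]^3 = (2s)^2 · (3s)^3 = 108s^5 = 3.40×10⁻⁹³
s = 1.26×10⁻¹⁹ mol L⁻¹
[Sb³⁺] = 2s = 2.52×10⁻¹⁹ mol L⁻¹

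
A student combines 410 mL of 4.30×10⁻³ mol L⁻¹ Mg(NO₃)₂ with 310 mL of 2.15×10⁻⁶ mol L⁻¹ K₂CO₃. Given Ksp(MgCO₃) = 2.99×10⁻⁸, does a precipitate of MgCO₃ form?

After mixing, V = 410 mL + 310 mL = 720 mL.
[Mg²⁺] = (4.30×10⁻³)(410)/720 = 2.45×10⁻³ mol L⁻¹
[CO₃²⁻] = (2.15×10⁻⁶)(310)/720 = 9.26×10⁻⁷ mol L⁻¹
Q = [Mg²⁺][CO₃²⁻] = 2.27×10⁻⁹
Since Q (2.27×10⁻⁹) is less than Ksp (2.99×10⁻⁸), no MgCO₃ precipitates.

No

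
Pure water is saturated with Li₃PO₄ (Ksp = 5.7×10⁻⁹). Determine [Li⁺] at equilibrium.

Li₃PO₄(s) ⇌ 3 Li⁺(aq) + PO₄³⁻(aq)
Call the molar solubility s, so that [Li⁺] = 3s and [PO₄³⁻] = s.
Ksp = [Li⁺]^3[PO₄³⁻] = (3s)^3 · s = 27s^4 = 5.7×10⁻⁹
s = 3.8×10⁻³ mol L⁻¹
[Li⁺] = 3s = 1.1×10⁻² mol L⁻¹

1.1×10⁻² M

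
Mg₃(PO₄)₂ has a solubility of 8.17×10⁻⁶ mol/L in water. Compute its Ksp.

Mg₃(PO₄)₂(s) ⇌ 3 Mg²⁺(aq) + 2 PO₄³⁻(aq)
Let s be the molar solubility. Then [Mg²⁺] = 3s and [PO₄³⁻] = 2s.
Ksp = [Mg²⁺]^3[PO₄³⁻]^2 = (3s)^3 · (2s)^2 = 108s^5
Ksp = 108 × (8.17×10⁻⁶)^5 = 3.93×10⁻²⁴

Ksp = 3.93×10⁻²⁴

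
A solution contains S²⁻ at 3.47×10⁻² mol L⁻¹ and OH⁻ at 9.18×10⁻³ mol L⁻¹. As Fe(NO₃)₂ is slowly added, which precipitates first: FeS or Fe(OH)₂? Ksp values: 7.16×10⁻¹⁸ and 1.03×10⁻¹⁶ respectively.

The threshold for precipitation is Q = Ksp.
For FeS: [Fe²⁺] = (Ksp/[S²⁻]) = 2.06×10⁻¹⁶ mol L⁻¹
For Fe(OH)₂: [Fe²⁺] = (Ksp/[OH⁻]^2) = 1.22×10⁻¹² mol L⁻¹
The smaller threshold [Fe²⁺] is reached first, so FeS precipitates first.

FeS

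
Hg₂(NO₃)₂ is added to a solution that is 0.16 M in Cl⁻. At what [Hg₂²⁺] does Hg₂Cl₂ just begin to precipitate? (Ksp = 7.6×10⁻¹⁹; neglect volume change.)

A salt starts to precipitate once the ion product Q reaches its Ksp.
Hg₂Cl₂(s) ⇌ Hg₂²⁺(aq) + 2 Cl⁻(aq)
Ksp = [Hg₂²⁺][Cl⁻]^2 = [Hg₂²⁺](0.16)^2
[Hg₂²⁺] = 7.6×10⁻¹⁹ / (0.16)^2 = 3.0×10⁻¹⁷
[Hg₂²⁺] = 3.0×10⁻¹⁷ M

3.0×10⁻¹⁷ M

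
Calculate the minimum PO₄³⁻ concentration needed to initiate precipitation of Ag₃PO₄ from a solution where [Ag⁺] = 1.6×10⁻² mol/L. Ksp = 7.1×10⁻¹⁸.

1.7×10⁻¹² M

Each salt precipitates once Q = Ksp for that salt.
Ag₃PO₄(s) ⇌ 3 Ag⁺(aq) + PO₄³⁻(aq)
Ksp = [Ag⁺]^3[PO₄³⁻] = [PO₄³⁻](1.6×10⁻²)^3
[PO₄³⁻] = 7.1×10⁻¹⁸ / (1.6×10⁻²)^3 = 1.7×10⁻¹²
[PO₄³⁻] = 1.7×10⁻¹² mol/L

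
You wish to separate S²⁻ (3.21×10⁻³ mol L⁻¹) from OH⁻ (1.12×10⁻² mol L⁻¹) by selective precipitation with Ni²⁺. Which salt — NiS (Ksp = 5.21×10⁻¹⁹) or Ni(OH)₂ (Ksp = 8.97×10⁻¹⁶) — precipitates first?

NiS

Precipitation begins when Q = Ksp.
For NiS: [Ni²⁺] = (Ksp/[S²⁻]) = 1.62×10⁻¹⁶ mol L⁻¹
For Ni(OH)₂: [Ni²⁺] = (Ksp/[OH⁻]^2) = 7.15×10⁻¹² mol L⁻¹
The smaller threshold [Ni²⁺] is reached first, so NiS precipitates first.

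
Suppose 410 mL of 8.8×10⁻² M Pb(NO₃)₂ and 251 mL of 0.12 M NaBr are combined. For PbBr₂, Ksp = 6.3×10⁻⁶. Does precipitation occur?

Total volume after mixing = 410 + 251 = 661 mL.
[Pb²⁺] = (8.8×10⁻²)(410)/661 = 5.5×10⁻² M
[Br⁻] = (0.12)(251)/661 = 4.6×10⁻² M
Q = [Pb²⁺][Br⁻]^2 = 1.1×10⁻⁴
Since Q (1.1×10⁻⁴) exceeds Ksp (6.3×10⁻⁶), PbBr₂ will precipitate.

Yes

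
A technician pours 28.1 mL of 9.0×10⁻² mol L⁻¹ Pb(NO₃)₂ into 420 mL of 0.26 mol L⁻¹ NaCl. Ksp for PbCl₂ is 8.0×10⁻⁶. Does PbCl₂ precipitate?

Yes

Total volume after mixing = 28.1 + 420 = 448.1 mL.
[Pb²⁺] = (9.0×10⁻²)(28.1)/448.1 = 5.6×10⁻³ mol L⁻¹
[Cl⁻] = (0.26)(420)/448.1 = 0.24 mol L⁻¹
Q = [Pb²⁺][Cl⁻]^2 = 3.4×10⁻⁴
Since Q (3.4×10⁻⁴) exceeds Ksp (8.0×10⁻⁶), PbCl₂ will precipitate.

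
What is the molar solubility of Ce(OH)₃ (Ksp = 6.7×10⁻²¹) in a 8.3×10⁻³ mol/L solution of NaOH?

Ce(OH)₃(s) ⇌ Ce³⁺(aq) + 3 OH⁻(aq)
The solution already contains OH⁻ at 8.3×10⁻³ mol/L. Let s be the molar solubility of Ce(OH)₃.
[OH⁻] ≈ 8.3×10⁻³ mol/L (common ion dominates); [Ce³⁺] = s.
Ksp = [Ce³⁺][OH⁻]^3 = s(8.3×10⁻³)^3
s = 6.7×10⁻²¹ / (8.3×10⁻³)^3 = 1.2×10⁻¹⁴
s = 1.2×10⁻¹⁴ mol/L

1.2×10⁻¹⁴ M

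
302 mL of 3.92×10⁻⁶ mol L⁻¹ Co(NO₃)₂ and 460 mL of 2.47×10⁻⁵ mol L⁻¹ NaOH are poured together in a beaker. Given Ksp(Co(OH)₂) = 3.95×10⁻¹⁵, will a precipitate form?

No

Total volume after mixing = 302 + 460 = 762 mL.
[Co²⁺] = (3.92×10⁻⁶)(302)/762 = 1.55×10⁻⁶ mol L⁻¹
[OH⁻] = (2.47×10⁻⁵)(460)/762 = 1.49×10⁻⁵ mol L⁻¹
Q = [Co²⁺][OH⁻]^2 = 3.45×10⁻¹⁶
Q = 3.45×10⁻¹⁶ < Ksp = 3.95×10⁻¹⁵, so the solution is unsaturated and no precipitate forms.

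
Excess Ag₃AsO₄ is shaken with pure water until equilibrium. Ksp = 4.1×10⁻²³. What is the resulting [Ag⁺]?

Ag₃AsO₄(s) ⇌ 3 Ag⁺(aq) + AsO₄³⁻(aq)
Call the molar solubility s, so that [Ag⁺] = 3s and [AsO₄³⁻] = s.
Ksp = [Ag⁺]^3[AsO₄³⁻] = (3s)^3 · s = 27s^4 = 4.1×10⁻²³
s = 1.1×10⁻⁶ M
[Ag⁺] = 3s = 3.3×10⁻⁶ M

3.3×10⁻⁶ M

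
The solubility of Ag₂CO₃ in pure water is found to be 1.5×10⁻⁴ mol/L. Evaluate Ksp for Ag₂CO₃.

Ag₂CO₃(s) ⇌ 2 Ag⁺(aq) + CO₃²⁻(aq)
If s mol/L of Ag₂CO₃ dissolves, [Ag⁺] = 2s and [CO₃²⁻] = s.
Ksp = [Ag⁺]^2[CO₃²⁻] = (2s)^2 · s = 4s^3
Ksp = 4 × (1.5×10⁻⁴)^3 = 1.4×10⁻¹¹

Ksp = 1.4×10⁻¹¹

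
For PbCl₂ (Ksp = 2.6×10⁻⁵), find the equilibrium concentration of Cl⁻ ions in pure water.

3.7×10⁻² M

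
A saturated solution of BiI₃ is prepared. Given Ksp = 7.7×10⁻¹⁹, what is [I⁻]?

3.9×10⁻⁵ M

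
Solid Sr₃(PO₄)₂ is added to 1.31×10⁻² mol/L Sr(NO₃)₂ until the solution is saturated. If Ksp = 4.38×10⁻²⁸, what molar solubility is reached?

6.98×10⁻¹² M

Sr₃(PO₄)₂(s) ⇌ 3 Sr²⁺(aq) + 2 PO₄³⁻(aq)
Sr²⁺ is already present at 1.31×10⁻² mol/L. If s mol/L of Sr₃(PO₄)₂ dissolves, [PO₄³⁻] = 2s while [Sr²⁺] ≈ 1.31×10⁻² mol/L.
Ksp = [Sr²⁺]^3[PO₄³⁻]^2 = (1.31×10⁻²)^3(2s)^2
(2s)^2 = 4.38×10⁻²⁸ / (1.31×10⁻²)^3 = 1.95×10⁻²²
s = 6.98×10⁻¹² mol/L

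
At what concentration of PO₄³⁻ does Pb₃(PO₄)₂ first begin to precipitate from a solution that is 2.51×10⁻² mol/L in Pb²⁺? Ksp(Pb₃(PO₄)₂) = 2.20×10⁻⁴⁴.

3.73×10⁻²⁰ M

Precipitation of each salt begins when its ion product equals Ksp.
Pb₃(PO₄)₂(s) ⇌ 3 Pb²⁺(aq) + 2 PO₄³⁻(aq)
Ksp = [Pb²⁺]^3[PO₄³⁻]^2 = [PO₄³⁻]^2(2.51×10⁻²)^3
[PO₄³⁻]^2 = 2.20×10⁻⁴⁴ / (2.51×10⁻²)^3 = 1.39×10⁻³⁹
[PO₄³⁻] = 3.73×10⁻²⁰ mol/L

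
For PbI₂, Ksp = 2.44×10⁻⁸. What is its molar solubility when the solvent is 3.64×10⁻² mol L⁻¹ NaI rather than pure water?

PbI₂(s) ⇌ Pb²⁺(aq) + 2 I⁻(aq)
Let s be the solubility of PbI₂ here. The common ion gives [I⁻] ≈ 3.64×10⁻² mol L⁻¹, and [Pb²⁺] = s.
Ksp = [Pb²⁺][I⁻]^2 = s(3.64×10⁻²)^2
s = 2.44×10⁻⁸ / (3.64×10⁻²)^2 = 1.84×10⁻⁵
s = 1.84×10⁻⁵ mol L⁻¹

1.84×10⁻⁵ M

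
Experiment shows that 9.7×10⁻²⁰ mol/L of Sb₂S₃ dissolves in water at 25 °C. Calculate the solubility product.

Ksp = 9.3×10⁻⁹⁴

Sb₂S₃(s) ⇌ 2 Sb³⁺(aq) + 3 S²⁻(aq)
Call the molar solubility s, so that [Sb³⁺] = 2s and [S²⁻] = 3s.
Ksp = [Sb³⁺]^2[S²⁻]^3 = (2s)^2 · (3s)^3 = 108s^5
Ksp = 108 × (9.7×10⁻²⁰)^5 = 9.3×10⁻⁹⁴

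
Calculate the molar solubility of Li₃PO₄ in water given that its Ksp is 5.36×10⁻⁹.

Li₃PO₄(s) ⇌ 3 Li⁺(aq) + PO₄³⁻(aq)
With molar solubility s: [Li⁺] = 3s, [PO₄³⁻] = s.
Ksp = [Li⁺]^3[PO₄³⁻] = (3s)^3 · s = 27s^4
27s^4 = 5.36×10⁻⁹  ⇒  s^4 = 1.99×10⁻¹⁰
s = (1.99×10⁻¹⁰)^(1/4) = 3.75×10⁻³ mol/L

3.75×10⁻³ M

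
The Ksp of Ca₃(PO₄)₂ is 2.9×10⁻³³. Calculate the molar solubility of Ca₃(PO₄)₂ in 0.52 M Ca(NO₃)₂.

7.2×10⁻¹⁷ M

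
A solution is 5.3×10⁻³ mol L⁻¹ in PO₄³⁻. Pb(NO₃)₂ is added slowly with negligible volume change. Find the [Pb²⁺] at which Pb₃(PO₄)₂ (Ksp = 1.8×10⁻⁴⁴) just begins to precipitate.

A salt starts to precipitate once the ion product Q reaches its Ksp.
Pb₃(PO₄)₂(s) ⇌ 3 Pb²⁺(aq) + 2 PO₄³⁻(aq)
Ksp = [Pb²⁺]^3[PO₄³⁻]^2 = [Pb²⁺]^3(5.3×10⁻³)^2
[Pb²⁺]^3 = 1.8×10⁻⁴⁴ / (5.3×10⁻³)^2 = 6.4×10⁻⁴⁰
[Pb²⁺] = 8.6×10⁻¹⁴ mol L⁻¹

8.6×10⁻¹⁴ M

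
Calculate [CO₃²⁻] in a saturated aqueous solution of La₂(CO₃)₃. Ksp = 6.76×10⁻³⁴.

2.73×10⁻⁷ M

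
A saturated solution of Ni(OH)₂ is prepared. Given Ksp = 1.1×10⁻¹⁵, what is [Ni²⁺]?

6.5×10⁻⁶ M

Ni(OH)₂(s) ⇌ Ni²⁺(aq) + 2 OH⁻(aq)
Let s be the molar solubility. Then [Ni²⁺] = s and [OH⁻] = 2s.
Ksp = [Ni²⁺][OH⁻]^2 = s · (2s)^2 = 4s^3 = 1.1×10⁻¹⁵
s = 6.5×10⁻⁶ M
[Ni²⁺] = s = 6.5×10⁻⁶ M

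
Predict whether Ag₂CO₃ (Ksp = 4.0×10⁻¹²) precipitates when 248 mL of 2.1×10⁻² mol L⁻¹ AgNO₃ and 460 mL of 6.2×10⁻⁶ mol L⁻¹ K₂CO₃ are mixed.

Total volume after mixing = 248 + 460 = 708 mL.
[Ag⁺] = (2.1×10⁻²)(248)/708 = 7.4×10⁻³ mol L⁻¹
[CO₃²⁻] = (6.2×10⁻⁶)(460)/708 = 4.0×10⁻⁶ mol L⁻¹
Q = [Ag⁺]^2[CO₃²⁻] = 2.2×10⁻¹⁰
Q = 2.2×10⁻¹⁰ > Ksp = 4.0×10⁻¹², so the solution is supersaturated and Ag₂CO₃ precipitates.

Yes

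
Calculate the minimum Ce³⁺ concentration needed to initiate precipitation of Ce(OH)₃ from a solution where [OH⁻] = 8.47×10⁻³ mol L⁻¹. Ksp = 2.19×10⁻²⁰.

3.60×10⁻¹⁴ M

Each salt precipitates once Q = Ksp for that salt.
Ce(OH)₃(s) ⇌ Ce³⁺(aq) + 3 OH⁻(aq)
Ksp = [Ce³⁺][OH⁻]^3 = [Ce³⁺](8.47×10⁻³)^3
[Ce³⁺] = 2.19×10⁻²⁰ / (8.47×10⁻³)^3 = 3.60×10⁻¹⁴
[Ce³⁺] = 3.60×10⁻¹⁴ mol L⁻¹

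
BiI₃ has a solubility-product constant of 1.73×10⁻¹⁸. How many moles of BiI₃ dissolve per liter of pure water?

BiI₃(s) ⇌ Bi³⁺(aq) + 3 I⁻(aq)
With molar solubility s: [Bi³⁺] = s, [I⁻] = 3s.
Ksp = [Bi³⁺][I⁻]^3 = s · (3s)^3 = 27s^4
27s^4 = 1.73×10⁻¹⁸  ⇒  s^4 = 6.41×10⁻²⁰
s = 1.59×10⁻⁵ M

1.59×10⁻⁵ M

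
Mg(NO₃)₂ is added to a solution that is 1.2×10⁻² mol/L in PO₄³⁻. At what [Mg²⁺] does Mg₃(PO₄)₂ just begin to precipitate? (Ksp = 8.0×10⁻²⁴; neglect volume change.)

3.8×10⁻⁷ M

Precipitation begins when Q = Ksp.
Mg₃(PO₄)₂(s) ⇌ 3 Mg²⁺(aq) + 2 PO₄³⁻(aq)
Ksp = [Mg²⁺]^3[PO₄³⁻]^2 = [Mg²⁺]^3(1.2×10⁻²)^2
[Mg²⁺]^3 = 8.0×10⁻²⁴ / (1.2×10⁻²)^2 = 5.6×10⁻²⁰
[Mg²⁺] = 3.8×10⁻⁷ mol/L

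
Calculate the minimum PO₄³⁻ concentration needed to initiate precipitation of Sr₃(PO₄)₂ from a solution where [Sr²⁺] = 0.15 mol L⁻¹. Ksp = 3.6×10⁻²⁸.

Precipitation of each salt begins when its ion product equals Ksp.
Sr₃(PO₄)₂(s) ⇌ 3 Sr²⁺(aq) + 2 PO₄³⁻(aq)
Ksp = [Sr²⁺]^3[PO₄³⁻]^2 = [PO₄³⁻]^2(0.15)^3
[PO₄³⁻]^2 = 3.6×10⁻²⁸ / (0.15)^3 = 1.1×10⁻²⁵
[PO₄³⁻] = 3.3×10⁻¹³ mol L⁻¹

3.3×10⁻¹³ M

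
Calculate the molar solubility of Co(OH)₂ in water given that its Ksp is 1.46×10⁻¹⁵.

7.15×10⁻⁶ M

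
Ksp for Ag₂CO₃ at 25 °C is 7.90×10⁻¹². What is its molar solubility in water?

1.25×10⁻⁴ M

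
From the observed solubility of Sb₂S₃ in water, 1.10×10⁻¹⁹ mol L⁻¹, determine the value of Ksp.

Ksp = 1.74×10⁻⁹³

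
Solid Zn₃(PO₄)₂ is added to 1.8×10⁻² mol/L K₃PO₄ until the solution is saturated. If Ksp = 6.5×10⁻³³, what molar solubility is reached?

Zn₃(PO₄)₂(s) ⇌ 3 Zn²⁺(aq) + 2 PO₄³⁻(aq)
The solution already contains PO₄³⁻ at 1.8×10⁻² mol/L. Let s be the molar solubility of Zn₃(PO₄)₂.
[PO₄³⁻] ≈ 1.8×10⁻² mol/L (common ion dominates); [Zn²⁺] = 3s.
Ksp = [Zn²⁺]^3[PO₄³⁻]^2 = (3s)^3(1.8×10⁻²)^2
(3s)^3 = 6.5×10⁻³³ / (1.8×10⁻²)^2 = 2.0×10⁻²⁹
s = 9.1×10⁻¹¹ mol/L

9.1×10⁻¹¹ M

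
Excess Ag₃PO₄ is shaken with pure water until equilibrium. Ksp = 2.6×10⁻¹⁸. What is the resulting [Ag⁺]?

5.3×10⁻⁵ M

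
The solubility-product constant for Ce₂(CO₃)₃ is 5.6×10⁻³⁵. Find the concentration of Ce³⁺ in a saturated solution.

Ce₂(CO₃)₃(s) ⇌ 2 Ce³⁺(aq) + 3 CO₃²⁻(aq)
Call the molar solubility s, so that [Ce³⁺] = 2s and [CO₃²⁻] = 3s.
Ksp = [Ce³⁺]^2[CO₃²⁻]^3 = (2s)^2 · (3s)^3 = 108s^5 = 5.6×10⁻³⁵
s = 5.5×10⁻⁸ mol/L
[Ce³⁺] = 2s = 1.1×10⁻⁷ mol/L

1.1×10⁻⁷ M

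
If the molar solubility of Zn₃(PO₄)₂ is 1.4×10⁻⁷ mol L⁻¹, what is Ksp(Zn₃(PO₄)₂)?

Ksp = 5.8×10⁻³³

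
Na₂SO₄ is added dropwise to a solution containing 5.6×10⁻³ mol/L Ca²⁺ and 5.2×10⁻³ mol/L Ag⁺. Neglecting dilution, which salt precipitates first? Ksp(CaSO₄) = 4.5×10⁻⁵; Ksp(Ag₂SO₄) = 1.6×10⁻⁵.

CaSO₄

Each salt precipitates once Q = Ksp for that salt.
For CaSO₄: [SO₄²⁻] = (Ksp/[Ca²⁺]) = 8.0×10⁻³ mol/L
For Ag₂SO₄: [SO₄²⁻] = (Ksp/[Ag⁺]^2) = 0.59 mol/L
CaSO₄ requires the lower [SO₄²⁻], so it precipitates first.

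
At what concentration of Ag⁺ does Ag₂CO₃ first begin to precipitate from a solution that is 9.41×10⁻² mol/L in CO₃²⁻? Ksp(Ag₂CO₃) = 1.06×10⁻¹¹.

1.06×10⁻⁵ M

The threshold for precipitation is Q = Ksp.
Ag₂CO₃(s) ⇌ 2 Ag⁺(aq) + CO₃²⁻(aq)
Ksp = [Ag⁺]^2[CO₃²⁻] = [Ag⁺]^2(9.41×10⁻²)
[Ag⁺]^2 = 1.06×10⁻¹¹ / (9.41×10⁻²) = 1.13×10⁻¹⁰
[Ag⁺] = 1.06×10⁻⁵ mol/L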